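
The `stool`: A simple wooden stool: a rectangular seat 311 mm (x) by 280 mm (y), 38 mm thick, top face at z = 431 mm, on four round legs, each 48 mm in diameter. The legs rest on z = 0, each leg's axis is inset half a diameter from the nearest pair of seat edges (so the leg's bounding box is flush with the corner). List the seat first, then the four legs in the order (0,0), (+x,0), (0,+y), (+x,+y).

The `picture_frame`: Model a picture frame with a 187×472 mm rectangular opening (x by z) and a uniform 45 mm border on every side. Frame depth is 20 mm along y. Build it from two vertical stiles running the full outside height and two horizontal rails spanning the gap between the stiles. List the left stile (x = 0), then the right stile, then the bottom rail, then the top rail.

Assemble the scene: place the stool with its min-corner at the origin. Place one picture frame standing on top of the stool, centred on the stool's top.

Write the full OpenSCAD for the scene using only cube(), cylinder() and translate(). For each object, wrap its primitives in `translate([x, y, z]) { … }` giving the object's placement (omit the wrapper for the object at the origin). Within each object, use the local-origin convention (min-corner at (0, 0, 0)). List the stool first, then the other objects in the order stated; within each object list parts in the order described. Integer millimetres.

translate([0, 0, 393]) cube([311, 280, 38]);
translate([24, 24, 0]) cylinder(h = 393, r = 24);
translate([287, 24, 0]) cylinder(h = 393, r = 24);
translate([24, 256, 0]) cylinder(h = 393, r = 24);
translate([287, 256, 0]) cylinder(h = 393, r = 24);
translate([17, 130, 431]) {
  cube([45, 20, 562]);
  translate([232, 0, 0]) cube([45, 20, 562]);
  translate([45, 0, 0]) cube([187, 20, 45]);
  translate([45, 0, 517]) cube([187, 20, 45]);
}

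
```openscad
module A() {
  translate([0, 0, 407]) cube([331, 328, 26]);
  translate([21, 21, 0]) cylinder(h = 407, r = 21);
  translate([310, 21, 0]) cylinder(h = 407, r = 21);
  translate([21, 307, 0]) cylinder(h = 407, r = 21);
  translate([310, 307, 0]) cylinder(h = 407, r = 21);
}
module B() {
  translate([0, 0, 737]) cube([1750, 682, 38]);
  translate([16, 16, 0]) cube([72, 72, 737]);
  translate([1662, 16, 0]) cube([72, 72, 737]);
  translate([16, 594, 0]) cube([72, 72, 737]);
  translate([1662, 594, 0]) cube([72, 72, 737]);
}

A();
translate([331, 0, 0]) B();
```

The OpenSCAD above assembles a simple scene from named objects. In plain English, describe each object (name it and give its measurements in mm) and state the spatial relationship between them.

A is a four-legged stool. The seat is a 331×328×26 mm slab whose top surface is at z = 433 mm; four round legs, each 42 mm in diameter, run from the floor (z = 0) to the underside of the seat, each leg's axis is inset half a diameter from the nearest pair of seat edges (so the leg's bounding box is flush with the corner).

B is a rectangular dining table. The top is 1750×682×38 mm with its upper surface at z = 775 mm. It stands on four 72×72 mm square legs, each inset 16 mm from the nearest pair of top edges, running from the floor to the underside of the top.

The table is against the stool's +x side, with their −y faces flush.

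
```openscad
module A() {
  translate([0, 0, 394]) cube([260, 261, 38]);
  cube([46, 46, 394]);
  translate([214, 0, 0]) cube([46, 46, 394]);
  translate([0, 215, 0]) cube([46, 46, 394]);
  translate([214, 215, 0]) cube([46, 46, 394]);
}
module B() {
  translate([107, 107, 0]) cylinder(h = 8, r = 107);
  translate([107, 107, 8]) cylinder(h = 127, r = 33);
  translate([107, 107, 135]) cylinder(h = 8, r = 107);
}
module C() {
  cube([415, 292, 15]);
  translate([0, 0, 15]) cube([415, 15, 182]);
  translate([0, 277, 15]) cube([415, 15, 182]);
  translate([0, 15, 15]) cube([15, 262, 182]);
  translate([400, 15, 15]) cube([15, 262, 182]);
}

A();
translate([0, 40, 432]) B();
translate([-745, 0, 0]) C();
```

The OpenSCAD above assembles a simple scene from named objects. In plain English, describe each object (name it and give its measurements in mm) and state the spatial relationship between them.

A is a four-legged stool. The seat is 260×261 mm, 38 mm thick, top at z = 432 mm. It stands on four square legs, each 46×46 mm in cross-section, from z = 0 to the seat underside, each flush with a corner of the seat.

B is a spool: two coaxial disc flanges of radius 107 mm and thickness 8 mm, joined by a core cylinder of radius 33 mm and height 127 mm. The lower flange rests on z = 0 and the three cylinders share a vertical axis.

C is an open storage box with external size 415×292×197 mm and wall thickness 15 mm (the base is also 15 mm thick). The base covers the whole footprint; the four walls stand on the base, with the y-facing walls full-width and the x-facing walls fitting between their inner faces.

The spool is on top of the stool. The open box is on the floor beside the stool on its −x side.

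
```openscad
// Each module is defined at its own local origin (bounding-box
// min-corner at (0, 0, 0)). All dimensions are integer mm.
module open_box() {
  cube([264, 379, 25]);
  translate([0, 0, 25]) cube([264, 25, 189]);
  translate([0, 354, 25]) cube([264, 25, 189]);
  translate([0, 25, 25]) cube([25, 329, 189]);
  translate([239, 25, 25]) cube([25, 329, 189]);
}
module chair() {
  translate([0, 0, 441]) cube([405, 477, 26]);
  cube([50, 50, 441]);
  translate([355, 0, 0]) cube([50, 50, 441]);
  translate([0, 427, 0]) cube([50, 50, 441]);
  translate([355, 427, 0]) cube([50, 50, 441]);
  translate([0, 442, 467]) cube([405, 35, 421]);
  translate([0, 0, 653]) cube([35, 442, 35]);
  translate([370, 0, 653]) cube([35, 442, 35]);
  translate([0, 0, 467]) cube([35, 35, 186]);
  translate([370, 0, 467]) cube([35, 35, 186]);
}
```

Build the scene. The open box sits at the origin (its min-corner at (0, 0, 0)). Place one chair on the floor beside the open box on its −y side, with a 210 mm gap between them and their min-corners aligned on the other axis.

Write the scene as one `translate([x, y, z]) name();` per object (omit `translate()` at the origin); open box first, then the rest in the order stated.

open_box();
translate([0, -687, 0]) chair();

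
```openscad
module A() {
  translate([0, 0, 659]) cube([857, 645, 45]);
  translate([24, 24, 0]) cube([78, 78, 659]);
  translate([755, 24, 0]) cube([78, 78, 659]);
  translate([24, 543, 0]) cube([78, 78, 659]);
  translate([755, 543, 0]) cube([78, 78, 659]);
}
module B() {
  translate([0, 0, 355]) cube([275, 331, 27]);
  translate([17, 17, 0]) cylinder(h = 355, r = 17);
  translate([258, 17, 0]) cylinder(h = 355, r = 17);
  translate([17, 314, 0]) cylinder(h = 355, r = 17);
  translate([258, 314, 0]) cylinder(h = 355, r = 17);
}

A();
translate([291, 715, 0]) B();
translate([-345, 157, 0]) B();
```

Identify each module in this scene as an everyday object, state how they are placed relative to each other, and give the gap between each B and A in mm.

A is a table. B is a stool. Two stools sit around the table at the +y, −x sides. The gap between each stool and the table is 70 mm.

Each stool's nearest face is 70 mm from the table's bounding box.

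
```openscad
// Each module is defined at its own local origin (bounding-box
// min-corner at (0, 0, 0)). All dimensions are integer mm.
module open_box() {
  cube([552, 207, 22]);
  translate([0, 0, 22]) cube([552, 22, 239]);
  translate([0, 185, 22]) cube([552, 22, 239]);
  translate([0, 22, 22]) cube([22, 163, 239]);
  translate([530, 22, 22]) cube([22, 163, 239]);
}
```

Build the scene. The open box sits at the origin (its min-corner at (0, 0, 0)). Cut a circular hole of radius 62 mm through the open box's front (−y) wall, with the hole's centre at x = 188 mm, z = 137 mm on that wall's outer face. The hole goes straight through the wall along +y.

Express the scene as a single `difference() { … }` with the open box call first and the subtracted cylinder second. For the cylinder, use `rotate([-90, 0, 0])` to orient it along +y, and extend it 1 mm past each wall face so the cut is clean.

difference() {
  open_box();
  translate([188, -1, 137]) rotate([-90, 0, 0]) cylinder(h = 24, r = 62);
}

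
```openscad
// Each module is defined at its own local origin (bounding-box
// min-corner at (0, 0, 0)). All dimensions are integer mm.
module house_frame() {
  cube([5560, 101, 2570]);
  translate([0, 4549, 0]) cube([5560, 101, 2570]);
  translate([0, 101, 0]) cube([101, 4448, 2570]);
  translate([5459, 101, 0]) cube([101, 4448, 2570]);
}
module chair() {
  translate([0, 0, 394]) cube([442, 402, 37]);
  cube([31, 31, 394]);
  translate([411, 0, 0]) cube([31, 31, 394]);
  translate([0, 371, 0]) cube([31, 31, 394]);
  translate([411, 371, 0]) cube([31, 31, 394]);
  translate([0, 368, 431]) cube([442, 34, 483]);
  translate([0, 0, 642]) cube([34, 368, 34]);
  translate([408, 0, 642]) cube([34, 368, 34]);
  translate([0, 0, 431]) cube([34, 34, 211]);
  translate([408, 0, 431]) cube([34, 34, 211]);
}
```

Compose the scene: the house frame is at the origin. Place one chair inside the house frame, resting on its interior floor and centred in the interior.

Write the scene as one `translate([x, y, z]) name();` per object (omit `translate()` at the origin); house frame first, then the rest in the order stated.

house_frame();
translate([2559, 2124, 0]) chair();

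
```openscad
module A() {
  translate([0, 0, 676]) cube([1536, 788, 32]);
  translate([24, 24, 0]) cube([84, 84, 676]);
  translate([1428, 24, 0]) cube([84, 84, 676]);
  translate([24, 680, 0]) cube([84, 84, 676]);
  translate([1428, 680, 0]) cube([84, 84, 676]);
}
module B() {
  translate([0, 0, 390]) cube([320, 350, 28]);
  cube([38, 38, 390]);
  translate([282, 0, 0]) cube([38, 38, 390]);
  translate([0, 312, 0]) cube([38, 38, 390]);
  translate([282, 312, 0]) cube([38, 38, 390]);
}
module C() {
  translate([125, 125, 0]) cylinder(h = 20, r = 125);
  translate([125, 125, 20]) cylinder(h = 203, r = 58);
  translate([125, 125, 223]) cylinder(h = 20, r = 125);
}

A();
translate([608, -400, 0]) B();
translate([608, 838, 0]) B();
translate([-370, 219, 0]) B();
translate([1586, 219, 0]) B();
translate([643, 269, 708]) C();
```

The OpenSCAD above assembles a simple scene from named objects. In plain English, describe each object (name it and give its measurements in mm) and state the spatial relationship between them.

A is a table with a 1536×788 mm rectangular top, 32 mm thick, top surface at z = 708 mm, supported by four 84×84 mm square legs, each inset 24 mm from the nearest pair of top edges, running from the floor.

B is a simple wooden stool: a rectangular seat 320 mm (x) by 350 mm (y), 28 mm thick, top face at z = 418 mm, on four square legs, each 38×38 mm in cross-section. The legs rest on z = 0, each flush with a corner of the seat.

C is a spool: two coaxial disc flanges of radius 125 mm and thickness 20 mm, joined by a core cylinder of radius 58 mm and height 203 mm. The lower flange rests on z = 0 and the three cylinders share a vertical axis.

Four stools sit around the table at the −y, +y, −x, +x sides. The spool is on top of the table, centred.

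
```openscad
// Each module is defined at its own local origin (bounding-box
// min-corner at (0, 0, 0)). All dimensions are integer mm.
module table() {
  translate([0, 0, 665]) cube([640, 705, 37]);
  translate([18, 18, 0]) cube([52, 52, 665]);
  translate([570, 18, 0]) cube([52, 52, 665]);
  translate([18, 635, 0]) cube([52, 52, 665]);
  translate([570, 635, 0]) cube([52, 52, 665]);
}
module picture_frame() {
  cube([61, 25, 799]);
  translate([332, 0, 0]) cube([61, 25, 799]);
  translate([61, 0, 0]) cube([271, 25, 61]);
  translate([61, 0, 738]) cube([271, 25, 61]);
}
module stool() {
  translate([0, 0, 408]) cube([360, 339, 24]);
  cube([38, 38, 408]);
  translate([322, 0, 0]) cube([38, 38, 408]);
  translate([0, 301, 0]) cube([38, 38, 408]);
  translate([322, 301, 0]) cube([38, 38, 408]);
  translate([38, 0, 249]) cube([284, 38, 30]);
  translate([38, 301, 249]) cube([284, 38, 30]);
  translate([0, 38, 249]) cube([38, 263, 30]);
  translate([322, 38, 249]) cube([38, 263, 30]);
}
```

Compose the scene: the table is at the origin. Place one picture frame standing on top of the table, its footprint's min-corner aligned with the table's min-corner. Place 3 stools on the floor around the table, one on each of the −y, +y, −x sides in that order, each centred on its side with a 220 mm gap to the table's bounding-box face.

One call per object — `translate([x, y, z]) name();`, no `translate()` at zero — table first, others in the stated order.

table();
translate([0, 0, 702]) picture_frame();
translate([140, -559, 0]) stool();
translate([140, 925, 0]) stool();
translate([-580, 183, 0]) stool();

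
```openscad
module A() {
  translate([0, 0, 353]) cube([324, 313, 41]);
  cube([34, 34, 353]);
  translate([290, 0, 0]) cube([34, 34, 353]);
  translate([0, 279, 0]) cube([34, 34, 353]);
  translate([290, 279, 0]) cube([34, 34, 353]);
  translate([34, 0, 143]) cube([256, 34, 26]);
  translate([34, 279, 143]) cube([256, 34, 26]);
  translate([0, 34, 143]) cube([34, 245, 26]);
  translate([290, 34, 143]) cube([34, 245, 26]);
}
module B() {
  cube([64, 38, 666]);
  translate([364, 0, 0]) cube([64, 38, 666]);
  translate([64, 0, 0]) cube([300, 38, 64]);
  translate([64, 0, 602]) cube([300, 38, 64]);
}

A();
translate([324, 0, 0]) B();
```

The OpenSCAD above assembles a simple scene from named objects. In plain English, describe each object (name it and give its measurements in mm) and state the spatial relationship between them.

A is a four-legged stool. The seat is 324×313 mm, 41 mm thick, top at z = 394 mm. It stands on four square legs, each 34×34 mm in cross-section, from z = 0 to the seat underside, each flush with a corner of the seat. Four stretchers, 34 mm wide and 26 mm tall, connect adjacent legs with their undersides at z = 143 mm, each running between the inner faces of the legs it joins and aligned with the legs' outer faces on the other axis.

B is a rectangular picture frame lying in the x–z plane (depth along y). The opening is 300 mm wide (x) by 538 mm tall (z), surrounded by a border 64 mm wide on all four sides. The frame is 38 mm deep and is made of two full-height vertical stiles with two horizontal rails fitted between them.

The picture frame is against the stool's +x side, with their −y faces flush.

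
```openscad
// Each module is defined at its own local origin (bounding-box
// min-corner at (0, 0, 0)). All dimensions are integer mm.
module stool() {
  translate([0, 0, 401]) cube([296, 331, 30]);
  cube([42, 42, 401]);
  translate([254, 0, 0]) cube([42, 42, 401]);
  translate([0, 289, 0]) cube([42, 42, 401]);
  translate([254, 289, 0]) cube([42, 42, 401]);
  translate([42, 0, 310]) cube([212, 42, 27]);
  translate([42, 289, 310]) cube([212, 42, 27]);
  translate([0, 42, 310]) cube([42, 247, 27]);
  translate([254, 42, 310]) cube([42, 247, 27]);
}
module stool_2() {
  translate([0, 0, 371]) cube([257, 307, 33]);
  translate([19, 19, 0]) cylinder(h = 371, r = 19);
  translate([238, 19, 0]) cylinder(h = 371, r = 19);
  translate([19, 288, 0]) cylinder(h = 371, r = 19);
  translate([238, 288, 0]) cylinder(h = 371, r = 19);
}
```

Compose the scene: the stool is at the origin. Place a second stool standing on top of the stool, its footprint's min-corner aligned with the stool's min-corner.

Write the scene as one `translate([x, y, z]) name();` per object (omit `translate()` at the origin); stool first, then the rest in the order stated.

stool();
translate([0, 0, 431]) stool_2();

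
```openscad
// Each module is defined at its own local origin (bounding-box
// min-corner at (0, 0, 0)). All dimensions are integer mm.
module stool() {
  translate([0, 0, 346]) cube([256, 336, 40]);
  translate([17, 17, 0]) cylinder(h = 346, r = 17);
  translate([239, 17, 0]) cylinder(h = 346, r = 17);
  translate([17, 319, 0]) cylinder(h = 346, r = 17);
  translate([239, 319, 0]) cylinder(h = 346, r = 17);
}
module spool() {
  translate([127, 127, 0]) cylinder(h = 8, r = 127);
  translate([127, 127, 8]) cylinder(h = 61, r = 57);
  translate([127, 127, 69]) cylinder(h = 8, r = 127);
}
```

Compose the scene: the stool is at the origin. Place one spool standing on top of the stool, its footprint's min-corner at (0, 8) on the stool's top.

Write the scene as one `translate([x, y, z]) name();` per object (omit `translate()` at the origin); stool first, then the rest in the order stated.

stool();
translate([0, 8, 386]) spool();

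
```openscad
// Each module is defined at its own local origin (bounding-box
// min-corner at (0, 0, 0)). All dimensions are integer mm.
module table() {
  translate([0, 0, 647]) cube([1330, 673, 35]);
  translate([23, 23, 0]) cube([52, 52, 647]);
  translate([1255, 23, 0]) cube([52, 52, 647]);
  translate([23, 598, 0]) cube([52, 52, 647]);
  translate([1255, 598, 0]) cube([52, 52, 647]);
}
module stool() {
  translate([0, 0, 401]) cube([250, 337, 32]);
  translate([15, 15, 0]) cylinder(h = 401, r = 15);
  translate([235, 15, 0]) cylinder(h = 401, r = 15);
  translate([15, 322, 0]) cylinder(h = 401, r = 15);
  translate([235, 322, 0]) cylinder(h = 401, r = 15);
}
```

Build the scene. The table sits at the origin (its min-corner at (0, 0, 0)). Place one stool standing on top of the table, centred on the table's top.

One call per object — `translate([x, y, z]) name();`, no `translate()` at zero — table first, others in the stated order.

table();
translate([540, 168, 682]) stool();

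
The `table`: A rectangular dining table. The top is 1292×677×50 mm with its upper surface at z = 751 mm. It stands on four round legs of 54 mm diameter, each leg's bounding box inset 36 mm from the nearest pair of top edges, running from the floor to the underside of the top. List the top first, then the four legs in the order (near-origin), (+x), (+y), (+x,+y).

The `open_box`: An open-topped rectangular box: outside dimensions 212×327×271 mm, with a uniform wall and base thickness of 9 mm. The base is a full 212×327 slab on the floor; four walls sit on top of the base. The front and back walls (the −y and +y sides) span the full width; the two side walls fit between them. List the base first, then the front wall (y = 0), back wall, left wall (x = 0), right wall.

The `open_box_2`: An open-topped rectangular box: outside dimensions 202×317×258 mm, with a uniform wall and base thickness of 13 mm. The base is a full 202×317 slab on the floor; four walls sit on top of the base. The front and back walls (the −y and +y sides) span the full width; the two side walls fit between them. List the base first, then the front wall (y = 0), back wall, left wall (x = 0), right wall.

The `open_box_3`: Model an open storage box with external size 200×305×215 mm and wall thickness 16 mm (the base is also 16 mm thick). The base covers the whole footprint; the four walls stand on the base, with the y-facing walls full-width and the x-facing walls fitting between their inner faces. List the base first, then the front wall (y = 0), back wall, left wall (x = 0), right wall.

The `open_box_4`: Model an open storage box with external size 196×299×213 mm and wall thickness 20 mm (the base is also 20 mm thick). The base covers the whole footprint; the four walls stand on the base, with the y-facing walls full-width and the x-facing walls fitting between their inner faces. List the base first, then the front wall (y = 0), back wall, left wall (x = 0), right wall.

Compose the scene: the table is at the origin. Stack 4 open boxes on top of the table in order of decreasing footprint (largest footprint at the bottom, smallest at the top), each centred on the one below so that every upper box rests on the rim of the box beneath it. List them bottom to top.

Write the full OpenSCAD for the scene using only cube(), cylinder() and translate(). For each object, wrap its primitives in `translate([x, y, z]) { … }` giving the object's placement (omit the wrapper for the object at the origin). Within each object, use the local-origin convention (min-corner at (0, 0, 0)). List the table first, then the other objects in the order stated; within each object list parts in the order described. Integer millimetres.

translate([0, 0, 701]) cube([1292, 677, 50]);
translate([63, 63, 0]) cylinder(h = 701, r = 27);
translate([1229, 63, 0]) cylinder(h = 701, r = 27);
translate([63, 614, 0]) cylinder(h = 701, r = 27);
translate([1229, 614, 0]) cylinder(h = 701, r = 27);
translate([540, 175, 751]) {
  cube([212, 327, 9]);
  translate([0, 0, 9]) cube([212, 9, 262]);
  translate([0, 318, 9]) cube([212, 9, 262]);
  translate([0, 9, 9]) cube([9, 309, 262]);
  translate([203, 9, 9]) cube([9, 309, 262]);
}
translate([545, 180, 1022]) {
  cube([202, 317, 13]);
  translate([0, 0, 13]) cube([202, 13, 245]);
  translate([0, 304, 13]) cube([202, 13, 245]);
  translate([0, 13, 13]) cube([13, 291, 245]);
  translate([189, 13, 13]) cube([13, 291, 245]);
}
translate([546, 186, 1280]) {
  cube([200, 305, 16]);
  translate([0, 0, 16]) cube([200, 16, 199]);
  translate([0, 289, 16]) cube([200, 16, 199]);
  translate([0, 16, 16]) cube([16, 273, 199]);
  translate([184, 16, 16]) cube([16, 273, 199]);
}
translate([548, 189, 1495]) {
  cube([196, 299, 20]);
  translate([0, 0, 20]) cube([196, 20, 193]);
  translate([0, 279, 20]) cube([196, 20, 193]);
  translate([0, 20, 20]) cube([20, 259, 193]);
  translate([176, 20, 20]) cube([20, 259, 193]);
}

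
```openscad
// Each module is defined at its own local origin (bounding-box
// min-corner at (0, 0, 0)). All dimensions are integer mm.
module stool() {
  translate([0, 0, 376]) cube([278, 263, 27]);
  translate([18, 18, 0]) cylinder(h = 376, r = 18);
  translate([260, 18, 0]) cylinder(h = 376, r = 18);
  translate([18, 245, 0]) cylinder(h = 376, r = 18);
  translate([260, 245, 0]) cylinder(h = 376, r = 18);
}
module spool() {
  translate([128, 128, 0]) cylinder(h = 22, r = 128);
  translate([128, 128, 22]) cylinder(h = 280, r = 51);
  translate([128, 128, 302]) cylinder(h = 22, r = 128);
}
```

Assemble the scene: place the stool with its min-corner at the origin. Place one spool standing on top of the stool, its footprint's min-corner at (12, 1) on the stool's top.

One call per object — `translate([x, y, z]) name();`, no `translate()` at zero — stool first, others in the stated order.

stool();
translate([12, 1, 403]) spool();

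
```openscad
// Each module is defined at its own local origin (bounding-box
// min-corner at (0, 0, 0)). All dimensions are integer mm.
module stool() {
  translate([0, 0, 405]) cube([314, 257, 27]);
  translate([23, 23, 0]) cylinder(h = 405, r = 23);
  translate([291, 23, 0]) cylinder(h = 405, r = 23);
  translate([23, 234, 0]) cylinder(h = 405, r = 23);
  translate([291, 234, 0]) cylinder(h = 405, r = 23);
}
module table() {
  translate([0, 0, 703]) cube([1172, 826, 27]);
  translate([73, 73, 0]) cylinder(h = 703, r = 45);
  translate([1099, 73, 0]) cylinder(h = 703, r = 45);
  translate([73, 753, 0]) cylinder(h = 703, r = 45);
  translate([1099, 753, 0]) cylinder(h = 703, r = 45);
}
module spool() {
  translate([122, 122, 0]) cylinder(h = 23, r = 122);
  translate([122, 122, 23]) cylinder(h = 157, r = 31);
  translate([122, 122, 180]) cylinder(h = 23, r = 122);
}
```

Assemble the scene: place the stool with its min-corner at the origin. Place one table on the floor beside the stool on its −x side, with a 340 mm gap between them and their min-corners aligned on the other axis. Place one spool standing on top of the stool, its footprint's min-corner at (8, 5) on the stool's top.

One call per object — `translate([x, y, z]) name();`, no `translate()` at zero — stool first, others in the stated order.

stool();
translate([-1512, 0, 0]) table();
translate([8, 5, 432]) spool();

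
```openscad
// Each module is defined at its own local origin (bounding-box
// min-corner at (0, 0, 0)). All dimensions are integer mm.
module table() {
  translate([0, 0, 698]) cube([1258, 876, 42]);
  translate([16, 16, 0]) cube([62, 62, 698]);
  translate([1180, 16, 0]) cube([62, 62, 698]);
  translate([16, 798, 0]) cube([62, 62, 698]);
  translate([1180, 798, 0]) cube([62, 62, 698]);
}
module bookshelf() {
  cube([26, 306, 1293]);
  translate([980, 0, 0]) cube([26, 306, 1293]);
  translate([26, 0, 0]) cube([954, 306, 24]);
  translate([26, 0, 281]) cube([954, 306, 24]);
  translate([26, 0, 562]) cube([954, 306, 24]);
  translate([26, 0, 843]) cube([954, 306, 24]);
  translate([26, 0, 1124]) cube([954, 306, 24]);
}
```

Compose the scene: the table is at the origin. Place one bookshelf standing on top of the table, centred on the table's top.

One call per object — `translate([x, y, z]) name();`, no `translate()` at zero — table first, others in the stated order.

table();
translate([126, 285, 740]) bookshelf();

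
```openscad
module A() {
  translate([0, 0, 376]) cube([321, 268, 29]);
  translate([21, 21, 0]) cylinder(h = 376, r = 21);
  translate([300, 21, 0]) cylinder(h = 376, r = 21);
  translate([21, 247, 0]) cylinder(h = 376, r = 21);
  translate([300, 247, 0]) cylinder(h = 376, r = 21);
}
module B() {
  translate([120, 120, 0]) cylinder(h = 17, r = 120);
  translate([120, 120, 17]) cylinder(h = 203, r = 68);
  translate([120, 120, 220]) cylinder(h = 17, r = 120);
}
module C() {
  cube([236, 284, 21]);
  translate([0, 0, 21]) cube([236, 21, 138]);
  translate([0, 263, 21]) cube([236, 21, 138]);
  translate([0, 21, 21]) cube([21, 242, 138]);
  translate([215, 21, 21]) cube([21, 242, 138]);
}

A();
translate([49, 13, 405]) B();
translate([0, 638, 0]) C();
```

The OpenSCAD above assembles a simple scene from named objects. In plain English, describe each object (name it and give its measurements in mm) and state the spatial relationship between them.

A is a four-legged stool. The seat is 321×268 mm, 29 mm thick, top at z = 405 mm. It stands on four round legs, each 42 mm in diameter, from z = 0 to the seat underside, each leg's axis is inset half a diameter from the nearest pair of seat edges (so the leg's bounding box is flush with the corner).

B is a spool: two coaxial disc flanges of radius 120 mm and thickness 17 mm, joined by a core cylinder of radius 68 mm and height 203 mm. The lower flange rests on z = 0 and the three cylinders share a vertical axis.

C is an open-topped rectangular box: outside dimensions 236×284×159 mm, with a uniform wall and base thickness of 21 mm. The base is a full 236×284 slab on the floor; four walls sit on top of the base. The front and back walls (the −y and +y sides) span the full width; the two side walls fit between them.

The spool is on top of the stool. The open box is on the floor beside the stool on its +y side.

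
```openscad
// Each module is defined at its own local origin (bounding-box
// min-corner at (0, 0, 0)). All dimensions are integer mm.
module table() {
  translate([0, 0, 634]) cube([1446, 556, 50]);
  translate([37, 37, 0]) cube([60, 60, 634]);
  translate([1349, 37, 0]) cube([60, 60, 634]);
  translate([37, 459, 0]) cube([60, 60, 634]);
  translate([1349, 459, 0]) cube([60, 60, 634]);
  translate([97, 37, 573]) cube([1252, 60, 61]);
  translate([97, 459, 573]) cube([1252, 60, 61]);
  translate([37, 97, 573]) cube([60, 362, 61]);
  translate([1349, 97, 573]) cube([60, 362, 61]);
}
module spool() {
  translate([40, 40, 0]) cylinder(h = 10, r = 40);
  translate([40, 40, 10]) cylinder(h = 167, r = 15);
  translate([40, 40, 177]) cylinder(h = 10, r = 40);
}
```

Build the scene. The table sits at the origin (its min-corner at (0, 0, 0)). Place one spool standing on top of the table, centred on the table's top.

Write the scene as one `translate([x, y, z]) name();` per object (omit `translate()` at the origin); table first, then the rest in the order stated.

table();
translate([683, 238, 684]) spool();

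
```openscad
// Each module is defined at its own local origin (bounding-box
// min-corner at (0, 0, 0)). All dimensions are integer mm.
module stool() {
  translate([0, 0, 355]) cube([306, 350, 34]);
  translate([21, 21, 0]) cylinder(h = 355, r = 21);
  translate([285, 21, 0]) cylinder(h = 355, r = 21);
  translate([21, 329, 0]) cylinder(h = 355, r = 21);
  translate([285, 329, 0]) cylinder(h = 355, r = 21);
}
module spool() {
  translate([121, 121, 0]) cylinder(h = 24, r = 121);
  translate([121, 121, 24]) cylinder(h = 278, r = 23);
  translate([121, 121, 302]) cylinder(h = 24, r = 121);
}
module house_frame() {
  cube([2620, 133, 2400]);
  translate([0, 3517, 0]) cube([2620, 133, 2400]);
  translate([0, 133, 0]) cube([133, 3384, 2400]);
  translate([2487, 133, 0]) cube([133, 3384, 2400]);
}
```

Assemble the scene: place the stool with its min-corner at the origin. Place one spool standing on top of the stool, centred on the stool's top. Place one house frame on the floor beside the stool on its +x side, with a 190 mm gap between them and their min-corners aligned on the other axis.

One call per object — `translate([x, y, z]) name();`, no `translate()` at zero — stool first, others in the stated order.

stool();
translate([32, 54, 389]) spool();
translate([496, 0, 0]) house_frame();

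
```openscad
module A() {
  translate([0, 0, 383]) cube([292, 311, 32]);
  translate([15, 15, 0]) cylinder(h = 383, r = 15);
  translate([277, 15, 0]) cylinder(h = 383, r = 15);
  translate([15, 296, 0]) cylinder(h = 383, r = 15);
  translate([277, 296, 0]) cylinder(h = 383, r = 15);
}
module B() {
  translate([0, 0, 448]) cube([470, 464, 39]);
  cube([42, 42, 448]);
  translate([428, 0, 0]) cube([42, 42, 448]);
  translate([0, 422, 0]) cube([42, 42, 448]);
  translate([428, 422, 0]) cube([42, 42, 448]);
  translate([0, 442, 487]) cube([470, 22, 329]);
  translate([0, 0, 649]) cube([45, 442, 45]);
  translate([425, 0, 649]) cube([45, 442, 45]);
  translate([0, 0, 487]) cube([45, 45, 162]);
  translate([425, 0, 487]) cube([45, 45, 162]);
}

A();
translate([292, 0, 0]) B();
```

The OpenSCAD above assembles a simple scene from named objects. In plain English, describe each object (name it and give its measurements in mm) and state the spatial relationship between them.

A is a four-legged stool. The seat is 292×311 mm, 32 mm thick, top at z = 415 mm. It stands on four round legs, each 30 mm in diameter, from z = 0 to the seat underside, each leg's axis is inset half a diameter from the nearest pair of seat edges (so the leg's bounding box is flush with the corner).

B is a chair. The seat is a 470×464×39 mm slab with its top at z = 487 mm, on four 42×42 mm corner legs (flush with the seat edges, standing on z = 0). A flat backrest 22 mm thick, 329 mm tall, spans the full seat width and rises from the seat top along its +y edge, rear face flush with the rear of the seat. Two armrests of 45×45 mm section run along each side from the seat's front edge to the front of the backrest, top faces 207 mm above the seat top and outer faces flush with the seat's x-edges; a 45×45 mm post under the front of each armrest stands on the seat at the front corner.

The chair is against the stool's +x side, with their −y faces flush.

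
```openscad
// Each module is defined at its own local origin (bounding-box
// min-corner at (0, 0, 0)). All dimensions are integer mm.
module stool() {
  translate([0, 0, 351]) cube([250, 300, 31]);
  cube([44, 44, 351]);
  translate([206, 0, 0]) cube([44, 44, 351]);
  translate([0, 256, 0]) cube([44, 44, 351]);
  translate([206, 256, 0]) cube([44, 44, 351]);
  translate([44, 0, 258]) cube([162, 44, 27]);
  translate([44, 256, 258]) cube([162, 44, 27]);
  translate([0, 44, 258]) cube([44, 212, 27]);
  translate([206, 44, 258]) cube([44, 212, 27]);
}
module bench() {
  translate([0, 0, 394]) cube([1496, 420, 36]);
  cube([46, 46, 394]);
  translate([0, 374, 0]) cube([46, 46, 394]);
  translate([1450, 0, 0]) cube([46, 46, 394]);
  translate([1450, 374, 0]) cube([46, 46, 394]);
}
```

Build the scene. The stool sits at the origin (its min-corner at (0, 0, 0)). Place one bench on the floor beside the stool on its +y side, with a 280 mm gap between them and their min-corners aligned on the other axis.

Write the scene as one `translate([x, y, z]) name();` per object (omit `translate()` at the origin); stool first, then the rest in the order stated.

stool();
translate([0, 580, 0]) bench();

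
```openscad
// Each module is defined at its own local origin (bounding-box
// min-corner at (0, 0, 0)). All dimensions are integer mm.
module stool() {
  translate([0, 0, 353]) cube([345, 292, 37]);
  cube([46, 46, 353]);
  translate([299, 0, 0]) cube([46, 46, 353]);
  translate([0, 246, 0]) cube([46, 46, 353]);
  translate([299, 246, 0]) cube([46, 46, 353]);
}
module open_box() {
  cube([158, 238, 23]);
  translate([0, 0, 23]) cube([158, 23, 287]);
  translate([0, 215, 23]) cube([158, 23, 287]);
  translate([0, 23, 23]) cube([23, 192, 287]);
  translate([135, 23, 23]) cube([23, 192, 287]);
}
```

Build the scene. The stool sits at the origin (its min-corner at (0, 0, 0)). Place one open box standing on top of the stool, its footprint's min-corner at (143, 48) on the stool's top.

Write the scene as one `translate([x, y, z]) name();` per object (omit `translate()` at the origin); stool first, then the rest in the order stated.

stool();
translate([143, 48, 390]) open_box();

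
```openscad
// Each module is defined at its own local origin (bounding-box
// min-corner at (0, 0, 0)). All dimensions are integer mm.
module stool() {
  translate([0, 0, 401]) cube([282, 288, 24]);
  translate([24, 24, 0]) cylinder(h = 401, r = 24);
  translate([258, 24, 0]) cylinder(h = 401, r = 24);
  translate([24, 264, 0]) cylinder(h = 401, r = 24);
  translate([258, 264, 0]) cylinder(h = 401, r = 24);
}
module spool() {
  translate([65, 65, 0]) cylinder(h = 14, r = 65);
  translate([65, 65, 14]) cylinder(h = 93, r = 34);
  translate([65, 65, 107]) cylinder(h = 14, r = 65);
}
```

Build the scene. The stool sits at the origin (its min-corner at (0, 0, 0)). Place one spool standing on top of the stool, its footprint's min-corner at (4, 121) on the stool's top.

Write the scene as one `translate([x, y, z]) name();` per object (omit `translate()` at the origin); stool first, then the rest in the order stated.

stool();
translate([4, 121, 425]) spool();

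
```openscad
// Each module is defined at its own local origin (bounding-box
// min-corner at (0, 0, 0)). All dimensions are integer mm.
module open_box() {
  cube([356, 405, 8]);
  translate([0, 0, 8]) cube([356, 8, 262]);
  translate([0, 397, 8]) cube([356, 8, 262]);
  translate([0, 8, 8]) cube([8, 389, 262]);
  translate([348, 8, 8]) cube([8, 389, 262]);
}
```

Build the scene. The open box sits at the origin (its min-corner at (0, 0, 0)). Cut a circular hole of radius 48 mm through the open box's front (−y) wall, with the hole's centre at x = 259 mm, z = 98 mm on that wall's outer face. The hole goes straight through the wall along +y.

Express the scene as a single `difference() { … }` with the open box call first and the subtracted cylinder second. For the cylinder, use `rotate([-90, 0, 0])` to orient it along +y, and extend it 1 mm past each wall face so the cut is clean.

difference() {
  open_box();
  translate([259, -1, 98]) rotate([-90, 0, 0]) cylinder(h = 10, r = 48);
}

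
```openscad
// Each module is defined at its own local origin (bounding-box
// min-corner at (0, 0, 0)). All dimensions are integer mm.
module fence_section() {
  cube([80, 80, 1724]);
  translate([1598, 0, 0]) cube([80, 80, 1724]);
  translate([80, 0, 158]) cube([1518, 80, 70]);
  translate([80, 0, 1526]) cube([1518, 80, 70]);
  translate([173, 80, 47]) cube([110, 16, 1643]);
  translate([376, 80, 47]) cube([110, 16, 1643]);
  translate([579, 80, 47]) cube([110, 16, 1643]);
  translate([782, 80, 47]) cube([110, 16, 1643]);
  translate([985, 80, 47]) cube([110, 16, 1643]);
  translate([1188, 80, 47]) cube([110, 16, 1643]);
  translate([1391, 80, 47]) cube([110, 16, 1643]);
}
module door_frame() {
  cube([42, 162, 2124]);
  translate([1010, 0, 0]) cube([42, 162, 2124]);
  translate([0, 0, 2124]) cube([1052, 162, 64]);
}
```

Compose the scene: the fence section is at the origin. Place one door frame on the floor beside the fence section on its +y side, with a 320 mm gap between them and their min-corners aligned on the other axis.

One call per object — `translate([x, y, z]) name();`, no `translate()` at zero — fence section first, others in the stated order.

fence_section();
translate([0, 416, 0]) door_frame();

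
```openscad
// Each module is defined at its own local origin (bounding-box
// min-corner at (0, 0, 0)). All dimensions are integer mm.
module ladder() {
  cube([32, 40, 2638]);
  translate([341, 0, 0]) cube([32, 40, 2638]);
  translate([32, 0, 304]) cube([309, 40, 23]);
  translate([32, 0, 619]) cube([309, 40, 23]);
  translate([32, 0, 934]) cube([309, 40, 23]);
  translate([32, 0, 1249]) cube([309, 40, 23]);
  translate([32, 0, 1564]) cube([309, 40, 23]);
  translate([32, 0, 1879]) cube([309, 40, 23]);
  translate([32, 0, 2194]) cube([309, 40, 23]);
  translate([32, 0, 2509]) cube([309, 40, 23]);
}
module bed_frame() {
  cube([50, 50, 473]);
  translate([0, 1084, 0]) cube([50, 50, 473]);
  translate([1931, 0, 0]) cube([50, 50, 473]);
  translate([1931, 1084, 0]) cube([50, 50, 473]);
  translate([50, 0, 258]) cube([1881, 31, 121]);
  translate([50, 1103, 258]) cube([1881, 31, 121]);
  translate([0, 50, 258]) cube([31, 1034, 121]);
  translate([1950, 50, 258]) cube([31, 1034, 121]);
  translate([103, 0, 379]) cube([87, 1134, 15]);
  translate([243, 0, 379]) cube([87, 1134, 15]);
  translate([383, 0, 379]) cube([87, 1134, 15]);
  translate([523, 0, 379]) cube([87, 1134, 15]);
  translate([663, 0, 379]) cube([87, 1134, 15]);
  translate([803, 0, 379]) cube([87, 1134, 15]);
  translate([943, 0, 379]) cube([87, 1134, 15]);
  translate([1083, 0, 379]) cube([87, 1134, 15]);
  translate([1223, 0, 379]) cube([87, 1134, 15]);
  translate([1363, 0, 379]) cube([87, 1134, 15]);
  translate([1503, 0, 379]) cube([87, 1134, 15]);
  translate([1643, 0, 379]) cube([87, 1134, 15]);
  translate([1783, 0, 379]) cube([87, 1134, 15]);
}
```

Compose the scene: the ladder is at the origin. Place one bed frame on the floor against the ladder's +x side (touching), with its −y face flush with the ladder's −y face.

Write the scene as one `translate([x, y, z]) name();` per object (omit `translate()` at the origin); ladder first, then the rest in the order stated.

ladder();
translate([373, 0, 0]) bed_frame();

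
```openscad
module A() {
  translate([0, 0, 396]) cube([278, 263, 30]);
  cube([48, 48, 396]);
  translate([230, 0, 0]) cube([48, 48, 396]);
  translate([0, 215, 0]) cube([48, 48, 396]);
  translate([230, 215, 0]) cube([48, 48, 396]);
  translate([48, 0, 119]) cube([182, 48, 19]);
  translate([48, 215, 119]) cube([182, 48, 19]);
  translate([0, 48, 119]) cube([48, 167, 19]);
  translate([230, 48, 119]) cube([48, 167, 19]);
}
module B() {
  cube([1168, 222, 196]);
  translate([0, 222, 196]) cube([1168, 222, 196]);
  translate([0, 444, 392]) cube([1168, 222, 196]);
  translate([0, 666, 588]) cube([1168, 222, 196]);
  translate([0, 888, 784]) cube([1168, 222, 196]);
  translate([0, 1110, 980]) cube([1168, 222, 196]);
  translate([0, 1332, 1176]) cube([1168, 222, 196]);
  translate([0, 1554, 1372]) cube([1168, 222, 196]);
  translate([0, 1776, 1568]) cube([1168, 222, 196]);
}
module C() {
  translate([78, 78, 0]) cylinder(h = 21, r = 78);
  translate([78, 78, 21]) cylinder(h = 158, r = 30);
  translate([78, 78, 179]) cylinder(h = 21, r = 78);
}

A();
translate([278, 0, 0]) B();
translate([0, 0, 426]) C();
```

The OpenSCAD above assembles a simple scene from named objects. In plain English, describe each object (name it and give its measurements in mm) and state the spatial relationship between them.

A is a four-legged stool. The seat is 278×263 mm, 30 mm thick, top at z = 426 mm. It stands on four square legs, each 48×48 mm in cross-section, from z = 0 to the seat underside, each flush with a corner of the seat. Four stretchers, 48 mm wide and 19 mm tall, connect adjacent legs with their undersides at z = 119 mm, each running between the inner faces of the legs it joins and aligned with the legs' outer faces on the other axis.

B is a run of 9 identical solid stair steps. Each tread is 1168×222 mm and each step block is 196 mm high. Step 1 rests on the floor; step k is offset from step 1 by (k−1)×222 mm in y and (k−1)×196 mm in z.

C is a spool: two coaxial disc flanges of radius 78 mm and thickness 21 mm, joined by a core cylinder of radius 30 mm and height 158 mm. The lower flange rests on z = 0 and the three cylinders share a vertical axis.

The staircase is against the stool's +x side, with their −y faces flush. The spool is on top of the stool.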